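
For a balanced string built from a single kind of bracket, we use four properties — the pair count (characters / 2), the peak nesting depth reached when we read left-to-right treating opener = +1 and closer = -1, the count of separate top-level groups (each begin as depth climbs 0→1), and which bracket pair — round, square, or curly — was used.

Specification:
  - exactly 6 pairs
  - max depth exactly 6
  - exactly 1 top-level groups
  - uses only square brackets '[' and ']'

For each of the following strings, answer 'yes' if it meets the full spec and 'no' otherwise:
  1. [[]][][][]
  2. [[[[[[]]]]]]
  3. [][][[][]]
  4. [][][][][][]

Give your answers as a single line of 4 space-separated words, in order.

String 1 '[[]][][][]': depth seq [1 2 1 0 1 0 1 0 1 0]
  -> pairs=5 depth=2 groups=4 -> no
String 2 '[[[[[[]]]]]]': depth seq [1 2 3 4 5 6 5 4 3 2 1 0]
  -> pairs=6 depth=6 groups=1 -> yes
String 3 '[][][[][]]': depth seq [1 0 1 0 1 2 1 2 1 0]
  -> pairs=5 depth=2 groups=3 -> no
String 4 '[][][][][][]': depth seq [1 0 1 0 1 0 1 0 1 0 1 0]
  -> pairs=6 depth=1 groups=6 -> no

Answer: no yes no no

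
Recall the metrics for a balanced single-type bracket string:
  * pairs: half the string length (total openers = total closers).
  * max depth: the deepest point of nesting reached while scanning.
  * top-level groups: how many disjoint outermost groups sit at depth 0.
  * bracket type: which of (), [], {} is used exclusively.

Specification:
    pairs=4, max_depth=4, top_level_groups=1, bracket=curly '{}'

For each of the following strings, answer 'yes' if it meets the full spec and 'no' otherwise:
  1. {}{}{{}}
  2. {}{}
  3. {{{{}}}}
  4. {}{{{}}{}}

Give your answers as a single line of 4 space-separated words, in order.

Answer: no no yes no

Derivation:
String 1 '{}{}{{}}': depth seq [1 0 1 0 1 2 1 0]
  -> pairs=4 depth=2 groups=3 -> no
String 2 '{}{}': depth seq [1 0 1 0]
  -> pairs=2 depth=1 groups=2 -> no
String 3 '{{{{}}}}': depth seq [1 2 3 4 3 2 1 0]
  -> pairs=4 depth=4 groups=1 -> yes
String 4 '{}{{{}}{}}': depth seq [1 0 1 2 3 2 1 2 1 0]
  -> pairs=5 depth=3 groups=2 -> no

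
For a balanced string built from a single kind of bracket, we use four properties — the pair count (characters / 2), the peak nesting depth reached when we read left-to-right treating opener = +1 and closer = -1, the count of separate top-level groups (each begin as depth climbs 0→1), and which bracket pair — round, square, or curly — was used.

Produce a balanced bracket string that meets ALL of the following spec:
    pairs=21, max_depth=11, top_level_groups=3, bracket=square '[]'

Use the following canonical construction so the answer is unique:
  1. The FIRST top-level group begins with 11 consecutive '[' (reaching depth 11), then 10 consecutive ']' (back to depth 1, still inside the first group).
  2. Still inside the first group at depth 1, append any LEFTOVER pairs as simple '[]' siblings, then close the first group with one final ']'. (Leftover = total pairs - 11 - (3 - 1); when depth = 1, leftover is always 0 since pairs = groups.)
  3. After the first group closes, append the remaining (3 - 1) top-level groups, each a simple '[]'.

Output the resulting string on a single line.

Answer: [[[[[[[[[[[]]]]]]]]]][][][][][][][][]][][]

Derivation:
Spec: pairs=21 depth=11 groups=3
Leftover pairs = 21 - 11 - (3-1) = 8
First group: deep chain of depth 11 + 8 sibling pairs
Remaining 2 groups: simple '[]' each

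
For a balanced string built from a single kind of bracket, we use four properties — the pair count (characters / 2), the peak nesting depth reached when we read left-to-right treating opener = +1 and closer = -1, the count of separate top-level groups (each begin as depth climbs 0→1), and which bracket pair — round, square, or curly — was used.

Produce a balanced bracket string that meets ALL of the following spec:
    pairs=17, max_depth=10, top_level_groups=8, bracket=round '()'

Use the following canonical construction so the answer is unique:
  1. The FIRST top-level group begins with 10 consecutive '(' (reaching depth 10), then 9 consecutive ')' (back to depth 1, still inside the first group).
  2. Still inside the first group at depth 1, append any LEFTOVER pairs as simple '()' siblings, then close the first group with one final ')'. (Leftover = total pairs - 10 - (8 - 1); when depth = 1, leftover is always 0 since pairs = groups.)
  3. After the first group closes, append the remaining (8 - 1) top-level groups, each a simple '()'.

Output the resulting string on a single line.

Answer: (((((((((())))))))))()()()()()()()

Derivation:
Spec: pairs=17 depth=10 groups=8
Leftover pairs = 17 - 10 - (8-1) = 0
First group: deep chain of depth 10 + 0 sibling pairs
Remaining 7 groups: simple '()' each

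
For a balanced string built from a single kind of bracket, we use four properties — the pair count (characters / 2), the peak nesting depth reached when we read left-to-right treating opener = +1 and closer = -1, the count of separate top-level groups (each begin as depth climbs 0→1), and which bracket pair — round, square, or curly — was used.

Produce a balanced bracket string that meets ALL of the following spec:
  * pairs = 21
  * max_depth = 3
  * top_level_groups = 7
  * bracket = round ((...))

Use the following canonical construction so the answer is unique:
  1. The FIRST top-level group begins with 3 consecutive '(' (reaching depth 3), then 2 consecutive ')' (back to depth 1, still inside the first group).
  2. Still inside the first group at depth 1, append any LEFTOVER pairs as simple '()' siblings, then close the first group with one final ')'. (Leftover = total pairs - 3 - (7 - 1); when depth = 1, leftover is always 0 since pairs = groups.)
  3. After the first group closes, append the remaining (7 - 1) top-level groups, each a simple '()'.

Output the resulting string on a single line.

Answer: ((())()()()()()()()()()()()())()()()()()()

Derivation:
Spec: pairs=21 depth=3 groups=7
Leftover pairs = 21 - 3 - (7-1) = 12
First group: deep chain of depth 3 + 12 sibling pairs
Remaining 6 groups: simple '()' each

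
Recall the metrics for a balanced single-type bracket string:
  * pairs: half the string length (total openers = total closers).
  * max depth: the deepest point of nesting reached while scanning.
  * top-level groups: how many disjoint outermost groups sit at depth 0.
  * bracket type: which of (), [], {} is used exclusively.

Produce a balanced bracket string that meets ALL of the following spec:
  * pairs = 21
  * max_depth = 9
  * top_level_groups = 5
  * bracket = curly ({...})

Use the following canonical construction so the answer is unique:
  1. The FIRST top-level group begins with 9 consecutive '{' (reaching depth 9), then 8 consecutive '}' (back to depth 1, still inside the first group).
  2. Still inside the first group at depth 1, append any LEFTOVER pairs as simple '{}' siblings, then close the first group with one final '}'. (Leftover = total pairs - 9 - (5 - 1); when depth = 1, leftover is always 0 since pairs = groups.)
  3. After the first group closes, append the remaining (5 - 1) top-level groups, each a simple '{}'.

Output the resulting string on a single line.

Spec: pairs=21 depth=9 groups=5
Leftover pairs = 21 - 9 - (5-1) = 8
First group: deep chain of depth 9 + 8 sibling pairs
Remaining 4 groups: simple '{}' each

Answer: {{{{{{{{{}}}}}}}}{}{}{}{}{}{}{}{}}{}{}{}{}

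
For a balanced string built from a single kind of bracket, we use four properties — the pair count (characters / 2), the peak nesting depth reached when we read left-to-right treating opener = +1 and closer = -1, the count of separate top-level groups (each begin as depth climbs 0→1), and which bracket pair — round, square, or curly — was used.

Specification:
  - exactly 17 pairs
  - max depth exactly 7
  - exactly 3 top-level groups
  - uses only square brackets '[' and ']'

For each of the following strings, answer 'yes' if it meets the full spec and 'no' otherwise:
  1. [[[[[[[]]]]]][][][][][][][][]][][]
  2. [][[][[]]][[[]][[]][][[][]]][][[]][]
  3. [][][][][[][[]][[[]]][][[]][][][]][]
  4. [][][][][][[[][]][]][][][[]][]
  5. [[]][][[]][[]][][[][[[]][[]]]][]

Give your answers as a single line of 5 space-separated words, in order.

String 1 '[[[[[[[]]]]]][][][][][][][][]][][]': depth seq [1 2 3 4 5 6 7 6 5 4 3 2 1 2 1 2 1 2 1 2 1 2 1 2 1 2 1 2 1 0 1 0 1 0]
  -> pairs=17 depth=7 groups=3 -> yes
String 2 '[][[][[]]][[[]][[]][][[][]]][][[]][]': depth seq [1 0 1 2 1 2 3 2 1 0 1 2 3 2 1 2 3 2 1 2 1 2 3 2 3 2 1 0 1 0 1 2 1 0 1 0]
  -> pairs=18 depth=3 groups=6 -> no
String 3 '[][][][][[][[]][[[]]][][[]][][][]][]': depth seq [1 0 1 0 1 0 1 0 1 2 1 2 3 2 1 2 3 4 3 2 1 2 1 2 3 2 1 2 1 2 1 2 1 0 1 0]
  -> pairs=18 depth=4 groups=6 -> no
String 4 '[][][][][][[[][]][]][][][[]][]': depth seq [1 0 1 0 1 0 1 0 1 0 1 2 3 2 3 2 1 2 1 0 1 0 1 0 1 2 1 0 1 0]
  -> pairs=15 depth=3 groups=10 -> no
String 5 '[[]][][[]][[]][][[][[[]][[]]]][]': depth seq [1 2 1 0 1 0 1 2 1 0 1 2 1 0 1 0 1 2 1 2 3 4 3 2 3 4 3 2 1 0 1 0]
  -> pairs=16 depth=4 groups=7 -> no

Answer: yes no no no no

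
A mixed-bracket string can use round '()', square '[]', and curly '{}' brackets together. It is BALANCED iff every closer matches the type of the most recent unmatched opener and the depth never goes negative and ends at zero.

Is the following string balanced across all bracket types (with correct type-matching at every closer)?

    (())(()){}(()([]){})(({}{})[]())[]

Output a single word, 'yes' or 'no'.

pos 0: push '('; stack = (
pos 1: push '('; stack = ((
pos 2: ')' matches '('; pop; stack = (
pos 3: ')' matches '('; pop; stack = (empty)
pos 4: push '('; stack = (
pos 5: push '('; stack = ((
pos 6: ')' matches '('; pop; stack = (
pos 7: ')' matches '('; pop; stack = (empty)
pos 8: push '{'; stack = {
pos 9: '}' matches '{'; pop; stack = (empty)
pos 10: push '('; stack = (
pos 11: push '('; stack = ((
pos 12: ')' matches '('; pop; stack = (
pos 13: push '('; stack = ((
pos 14: push '['; stack = (([
pos 15: ']' matches '['; pop; stack = ((
pos 16: ')' matches '('; pop; stack = (
pos 17: push '{'; stack = ({
pos 18: '}' matches '{'; pop; stack = (
pos 19: ')' matches '('; pop; stack = (empty)
pos 20: push '('; stack = (
pos 21: push '('; stack = ((
pos 22: push '{'; stack = (({
pos 23: '}' matches '{'; pop; stack = ((
pos 24: push '{'; stack = (({
pos 25: '}' matches '{'; pop; stack = ((
pos 26: ')' matches '('; pop; stack = (
pos 27: push '['; stack = ([
pos 28: ']' matches '['; pop; stack = (
pos 29: push '('; stack = ((
pos 30: ')' matches '('; pop; stack = (
pos 31: ')' matches '('; pop; stack = (empty)
pos 32: push '['; stack = [
pos 33: ']' matches '['; pop; stack = (empty)
end: stack empty → VALID
Verdict: properly nested → yes

Answer: yes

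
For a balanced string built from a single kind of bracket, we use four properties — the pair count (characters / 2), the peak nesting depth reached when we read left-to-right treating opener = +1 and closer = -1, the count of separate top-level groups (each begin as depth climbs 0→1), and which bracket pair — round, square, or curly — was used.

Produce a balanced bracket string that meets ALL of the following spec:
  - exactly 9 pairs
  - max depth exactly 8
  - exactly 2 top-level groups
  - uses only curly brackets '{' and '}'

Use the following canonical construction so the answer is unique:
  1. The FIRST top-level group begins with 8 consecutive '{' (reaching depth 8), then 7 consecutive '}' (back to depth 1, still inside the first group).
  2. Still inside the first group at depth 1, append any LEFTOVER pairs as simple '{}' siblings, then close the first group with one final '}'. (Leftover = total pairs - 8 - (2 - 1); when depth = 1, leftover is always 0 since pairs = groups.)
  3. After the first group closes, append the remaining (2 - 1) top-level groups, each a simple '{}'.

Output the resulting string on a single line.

Spec: pairs=9 depth=8 groups=2
Leftover pairs = 9 - 8 - (2-1) = 0
First group: deep chain of depth 8 + 0 sibling pairs
Remaining 1 groups: simple '{}' each

Answer: {{{{{{{{}}}}}}}}{}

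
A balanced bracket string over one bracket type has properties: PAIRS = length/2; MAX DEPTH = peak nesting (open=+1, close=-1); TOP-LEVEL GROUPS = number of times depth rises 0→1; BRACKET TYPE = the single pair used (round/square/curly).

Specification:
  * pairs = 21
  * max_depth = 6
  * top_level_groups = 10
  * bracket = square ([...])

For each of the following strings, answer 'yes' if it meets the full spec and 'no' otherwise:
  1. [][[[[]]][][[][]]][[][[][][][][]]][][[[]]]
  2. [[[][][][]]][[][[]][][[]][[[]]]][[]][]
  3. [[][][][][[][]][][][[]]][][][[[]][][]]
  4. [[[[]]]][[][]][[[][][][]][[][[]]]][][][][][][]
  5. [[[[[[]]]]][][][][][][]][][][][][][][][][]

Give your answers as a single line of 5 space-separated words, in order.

String 1 '[][[[[]]][][[][]]][[][[][][][][]]][][[[]]]': depth seq [1 0 1 2 3 4 3 2 1 2 1 2 3 2 3 2 1 0 1 2 1 2 3 2 3 2 3 2 3 2 3 2 1 0 1 0 1 2 3 2 1 0]
  -> pairs=21 depth=4 groups=5 -> no
String 2 '[[[][][][]]][[][[]][][[]][[[]]]][[]][]': depth seq [1 2 3 2 3 2 3 2 3 2 1 0 1 2 1 2 3 2 1 2 1 2 3 2 1 2 3 4 3 2 1 0 1 2 1 0 1 0]
  -> pairs=19 depth=4 groups=4 -> no
String 3 '[[][][][][[][]][][][[]]][][][[[]][][]]': depth seq [1 2 1 2 1 2 1 2 1 2 3 2 3 2 1 2 1 2 1 2 3 2 1 0 1 0 1 0 1 2 3 2 1 2 1 2 1 0]
  -> pairs=19 depth=3 groups=4 -> no
String 4 '[[[[]]]][[][]][[[][][][]][[][[]]]][][][][][][]': depth seq [1 2 3 4 3 2 1 0 1 2 1 2 1 0 1 2 3 2 3 2 3 2 3 2 1 2 3 2 3 4 3 2 1 0 1 0 1 0 1 0 1 0 1 0 1 0]
  -> pairs=23 depth=4 groups=9 -> no
String 5 '[[[[[[]]]]][][][][][][]][][][][][][][][][]': depth seq [1 2 3 4 5 6 5 4 3 2 1 2 1 2 1 2 1 2 1 2 1 2 1 0 1 0 1 0 1 0 1 0 1 0 1 0 1 0 1 0 1 0]
  -> pairs=21 depth=6 groups=10 -> yes

Answer: no no no no yes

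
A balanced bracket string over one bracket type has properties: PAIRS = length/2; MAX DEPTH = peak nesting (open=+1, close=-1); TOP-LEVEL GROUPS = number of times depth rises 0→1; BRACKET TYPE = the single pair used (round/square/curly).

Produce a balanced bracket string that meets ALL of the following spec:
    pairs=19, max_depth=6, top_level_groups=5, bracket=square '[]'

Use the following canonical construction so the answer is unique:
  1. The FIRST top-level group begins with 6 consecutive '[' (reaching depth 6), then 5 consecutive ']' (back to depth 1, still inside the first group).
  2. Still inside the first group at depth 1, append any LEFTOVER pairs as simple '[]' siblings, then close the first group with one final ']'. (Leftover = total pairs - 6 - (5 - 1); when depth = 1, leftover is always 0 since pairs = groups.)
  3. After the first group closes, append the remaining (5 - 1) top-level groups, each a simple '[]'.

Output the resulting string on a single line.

Spec: pairs=19 depth=6 groups=5
Leftover pairs = 19 - 6 - (5-1) = 9
First group: deep chain of depth 6 + 9 sibling pairs
Remaining 4 groups: simple '[]' each

Answer: [[[[[[]]]]][][][][][][][][][]][][][][]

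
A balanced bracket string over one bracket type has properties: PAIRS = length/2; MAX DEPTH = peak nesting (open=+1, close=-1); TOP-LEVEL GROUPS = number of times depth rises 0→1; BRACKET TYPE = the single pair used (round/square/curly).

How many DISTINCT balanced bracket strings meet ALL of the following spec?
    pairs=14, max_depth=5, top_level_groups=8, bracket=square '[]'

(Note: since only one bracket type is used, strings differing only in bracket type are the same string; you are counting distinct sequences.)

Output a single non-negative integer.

Spec: pairs=14 depth=5 groups=8
Count(depth <= 5) = 15368
Count(depth <= 4) = 14432
Count(depth == 5) = 15368 - 14432 = 936

Answer: 936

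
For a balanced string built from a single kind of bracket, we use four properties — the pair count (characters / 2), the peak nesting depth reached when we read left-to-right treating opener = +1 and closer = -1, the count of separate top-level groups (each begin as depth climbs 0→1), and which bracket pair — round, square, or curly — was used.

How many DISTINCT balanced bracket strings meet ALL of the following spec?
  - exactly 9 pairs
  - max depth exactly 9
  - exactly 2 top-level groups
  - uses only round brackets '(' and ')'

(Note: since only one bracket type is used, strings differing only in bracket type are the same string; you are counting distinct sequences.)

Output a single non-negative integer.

Answer: 0

Derivation:
Spec: pairs=9 depth=9 groups=2
Count(depth <= 9) = 1430
Count(depth <= 8) = 1430
Count(depth == 9) = 1430 - 1430 = 0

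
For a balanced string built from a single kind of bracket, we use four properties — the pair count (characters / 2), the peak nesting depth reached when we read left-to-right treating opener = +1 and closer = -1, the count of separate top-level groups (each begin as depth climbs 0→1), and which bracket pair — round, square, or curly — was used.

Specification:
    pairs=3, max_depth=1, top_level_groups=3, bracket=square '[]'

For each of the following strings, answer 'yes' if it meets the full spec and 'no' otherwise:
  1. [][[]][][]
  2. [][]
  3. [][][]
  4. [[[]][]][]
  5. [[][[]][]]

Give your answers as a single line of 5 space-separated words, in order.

String 1 '[][[]][][]': depth seq [1 0 1 2 1 0 1 0 1 0]
  -> pairs=5 depth=2 groups=4 -> no
String 2 '[][]': depth seq [1 0 1 0]
  -> pairs=2 depth=1 groups=2 -> no
String 3 '[][][]': depth seq [1 0 1 0 1 0]
  -> pairs=3 depth=1 groups=3 -> yes
String 4 '[[[]][]][]': depth seq [1 2 3 2 1 2 1 0 1 0]
  -> pairs=5 depth=3 groups=2 -> no
String 5 '[[][[]][]]': depth seq [1 2 1 2 3 2 1 2 1 0]
  -> pairs=5 depth=3 groups=1 -> no

Answer: no no yes no no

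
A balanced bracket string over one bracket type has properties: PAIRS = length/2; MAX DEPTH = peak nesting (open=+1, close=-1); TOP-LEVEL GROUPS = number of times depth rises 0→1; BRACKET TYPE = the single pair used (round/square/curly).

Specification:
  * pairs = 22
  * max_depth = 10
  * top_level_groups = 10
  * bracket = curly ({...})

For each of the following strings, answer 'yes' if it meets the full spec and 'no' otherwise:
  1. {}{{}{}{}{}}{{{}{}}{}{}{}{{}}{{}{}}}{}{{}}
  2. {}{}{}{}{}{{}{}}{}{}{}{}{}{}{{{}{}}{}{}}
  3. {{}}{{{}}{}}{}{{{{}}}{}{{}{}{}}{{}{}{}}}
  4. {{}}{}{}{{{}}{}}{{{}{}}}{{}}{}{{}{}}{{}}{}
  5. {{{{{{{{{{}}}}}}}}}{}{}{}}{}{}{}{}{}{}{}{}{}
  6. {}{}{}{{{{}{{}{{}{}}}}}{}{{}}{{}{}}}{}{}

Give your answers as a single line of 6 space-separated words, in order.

Answer: no no no no yes no

Derivation:
String 1 '{}{{}{}{}{}}{{{}{}}{}{}{}{{}}{{}{}}}{}{{}}': depth seq [1 0 1 2 1 2 1 2 1 2 1 0 1 2 3 2 3 2 1 2 1 2 1 2 1 2 3 2 1 2 3 2 3 2 1 0 1 0 1 2 1 0]
  -> pairs=21 depth=3 groups=5 -> no
String 2 '{}{}{}{}{}{{}{}}{}{}{}{}{}{}{{{}{}}{}{}}': depth seq [1 0 1 0 1 0 1 0 1 0 1 2 1 2 1 0 1 0 1 0 1 0 1 0 1 0 1 0 1 2 3 2 3 2 1 2 1 2 1 0]
  -> pairs=20 depth=3 groups=13 -> no
String 3 '{{}}{{{}}{}}{}{{{{}}}{}{{}{}{}}{{}{}{}}}': depth seq [1 2 1 0 1 2 3 2 1 2 1 0 1 0 1 2 3 4 3 2 1 2 1 2 3 2 3 2 3 2 1 2 3 2 3 2 3 2 1 0]
  -> pairs=20 depth=4 groups=4 -> no
String 4 '{{}}{}{}{{{}}{}}{{{}{}}}{{}}{}{{}{}}{{}}{}': depth seq [1 2 1 0 1 0 1 0 1 2 3 2 1 2 1 0 1 2 3 2 3 2 1 0 1 2 1 0 1 0 1 2 1 2 1 0 1 2 1 0 1 0]
  -> pairs=21 depth=3 groups=10 -> no
String 5 '{{{{{{{{{{}}}}}}}}}{}{}{}}{}{}{}{}{}{}{}{}{}': depth seq [1 2 3 4 5 6 7 8 9 10 9 8 7 6 5 4 3 2 1 2 1 2 1 2 1 0 1 0 1 0 1 0 1 0 1 0 1 0 1 0 1 0 1 0]
  -> pairs=22 depth=10 groups=10 -> yes
String 6 '{}{}{}{{{{}{{}{{}{}}}}}{}{{}}{{}{}}}{}{}': depth seq [1 0 1 0 1 0 1 2 3 4 3 4 5 4 5 6 5 6 5 4 3 2 1 2 1 2 3 2 1 2 3 2 3 2 1 0 1 0 1 0]
  -> pairs=20 depth=6 groups=6 -> no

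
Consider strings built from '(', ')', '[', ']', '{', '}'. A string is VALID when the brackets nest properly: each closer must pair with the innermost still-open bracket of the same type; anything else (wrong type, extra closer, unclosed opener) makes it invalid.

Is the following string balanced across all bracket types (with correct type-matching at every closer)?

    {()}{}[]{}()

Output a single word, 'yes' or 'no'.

pos 0: push '{'; stack = {
pos 1: push '('; stack = {(
pos 2: ')' matches '('; pop; stack = {
pos 3: '}' matches '{'; pop; stack = (empty)
pos 4: push '{'; stack = {
pos 5: '}' matches '{'; pop; stack = (empty)
pos 6: push '['; stack = [
pos 7: ']' matches '['; pop; stack = (empty)
pos 8: push '{'; stack = {
pos 9: '}' matches '{'; pop; stack = (empty)
pos 10: push '('; stack = (
pos 11: ')' matches '('; pop; stack = (empty)
end: stack empty → VALID
Verdict: properly nested → yes

Answer: yes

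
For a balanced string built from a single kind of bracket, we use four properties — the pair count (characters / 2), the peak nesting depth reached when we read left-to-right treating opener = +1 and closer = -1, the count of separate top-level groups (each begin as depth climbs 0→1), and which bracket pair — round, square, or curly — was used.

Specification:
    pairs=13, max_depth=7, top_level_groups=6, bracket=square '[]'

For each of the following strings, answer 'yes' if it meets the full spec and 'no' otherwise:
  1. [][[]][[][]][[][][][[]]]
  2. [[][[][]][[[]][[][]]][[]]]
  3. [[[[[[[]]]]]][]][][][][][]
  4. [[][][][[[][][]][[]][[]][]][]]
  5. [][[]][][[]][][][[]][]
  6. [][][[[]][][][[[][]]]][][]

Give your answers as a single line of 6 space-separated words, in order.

Answer: no no yes no no no

Derivation:
String 1 '[][[]][[][]][[][][][[]]]': depth seq [1 0 1 2 1 0 1 2 1 2 1 0 1 2 1 2 1 2 1 2 3 2 1 0]
  -> pairs=12 depth=3 groups=4 -> no
String 2 '[[][[][]][[[]][[][]]][[]]]': depth seq [1 2 1 2 3 2 3 2 1 2 3 4 3 2 3 4 3 4 3 2 1 2 3 2 1 0]
  -> pairs=13 depth=4 groups=1 -> no
String 3 '[[[[[[[]]]]]][]][][][][][]': depth seq [1 2 3 4 5 6 7 6 5 4 3 2 1 2 1 0 1 0 1 0 1 0 1 0 1 0]
  -> pairs=13 depth=7 groups=6 -> yes
String 4 '[[][][][[[][][]][[]][[]][]][]]': depth seq [1 2 1 2 1 2 1 2 3 4 3 4 3 4 3 2 3 4 3 2 3 4 3 2 3 2 1 2 1 0]
  -> pairs=15 depth=4 groups=1 -> no
String 5 '[][[]][][[]][][][[]][]': depth seq [1 0 1 2 1 0 1 0 1 2 1 0 1 0 1 0 1 2 1 0 1 0]
  -> pairs=11 depth=2 groups=8 -> no
String 6 '[][][[[]][][][[[][]]]][][]': depth seq [1 0 1 0 1 2 3 2 1 2 1 2 1 2 3 4 3 4 3 2 1 0 1 0 1 0]
  -> pairs=13 depth=4 groups=5 -> no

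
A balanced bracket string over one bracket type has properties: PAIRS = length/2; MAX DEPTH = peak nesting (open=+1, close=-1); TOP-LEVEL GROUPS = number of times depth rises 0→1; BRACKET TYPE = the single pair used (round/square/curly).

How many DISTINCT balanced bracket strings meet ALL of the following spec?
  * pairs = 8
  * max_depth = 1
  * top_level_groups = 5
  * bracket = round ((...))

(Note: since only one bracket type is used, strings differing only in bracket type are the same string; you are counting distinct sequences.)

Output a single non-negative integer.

Answer: 0

Derivation:
Spec: pairs=8 depth=1 groups=5
Count(depth <= 1) = 0
Count(depth <= 0) = 0
Count(depth == 1) = 0 - 0 = 0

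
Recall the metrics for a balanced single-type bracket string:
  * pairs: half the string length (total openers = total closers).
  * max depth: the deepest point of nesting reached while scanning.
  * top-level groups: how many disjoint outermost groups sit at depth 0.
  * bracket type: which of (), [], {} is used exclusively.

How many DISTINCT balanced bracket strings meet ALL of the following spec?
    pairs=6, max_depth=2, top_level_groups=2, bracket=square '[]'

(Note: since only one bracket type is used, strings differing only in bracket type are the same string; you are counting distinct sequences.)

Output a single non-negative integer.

Spec: pairs=6 depth=2 groups=2
Count(depth <= 2) = 5
Count(depth <= 1) = 0
Count(depth == 2) = 5 - 0 = 5

Answer: 5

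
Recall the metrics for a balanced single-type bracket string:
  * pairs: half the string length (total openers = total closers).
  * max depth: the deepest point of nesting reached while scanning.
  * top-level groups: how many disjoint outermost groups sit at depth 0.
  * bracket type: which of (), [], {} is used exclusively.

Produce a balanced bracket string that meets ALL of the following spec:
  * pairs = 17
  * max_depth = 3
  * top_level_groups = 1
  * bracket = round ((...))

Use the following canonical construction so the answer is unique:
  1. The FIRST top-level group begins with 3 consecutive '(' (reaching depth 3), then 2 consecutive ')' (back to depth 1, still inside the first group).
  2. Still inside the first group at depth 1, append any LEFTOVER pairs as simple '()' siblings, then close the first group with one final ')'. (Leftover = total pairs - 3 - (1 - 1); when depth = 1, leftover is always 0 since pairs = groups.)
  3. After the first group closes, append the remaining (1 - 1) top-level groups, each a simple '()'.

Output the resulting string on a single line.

Answer: ((())()()()()()()()()()()()()()())

Derivation:
Spec: pairs=17 depth=3 groups=1
Leftover pairs = 17 - 3 - (1-1) = 14
First group: deep chain of depth 3 + 14 sibling pairs
Remaining 0 groups: simple '()' each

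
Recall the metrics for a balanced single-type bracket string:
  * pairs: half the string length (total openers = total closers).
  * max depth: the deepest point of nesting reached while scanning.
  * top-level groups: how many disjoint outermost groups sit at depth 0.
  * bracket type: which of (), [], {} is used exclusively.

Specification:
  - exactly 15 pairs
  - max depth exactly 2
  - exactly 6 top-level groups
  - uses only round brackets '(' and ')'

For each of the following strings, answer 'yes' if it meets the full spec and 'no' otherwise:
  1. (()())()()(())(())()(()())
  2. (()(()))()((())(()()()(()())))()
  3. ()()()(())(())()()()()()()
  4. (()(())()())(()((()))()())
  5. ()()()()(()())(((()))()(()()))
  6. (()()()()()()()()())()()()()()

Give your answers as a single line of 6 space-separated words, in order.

String 1 '(()())()()(())(())()(()())': depth seq [1 2 1 2 1 0 1 0 1 0 1 2 1 0 1 2 1 0 1 0 1 2 1 2 1 0]
  -> pairs=13 depth=2 groups=7 -> no
String 2 '(()(()))()((())(()()()(()())))()': depth seq [1 2 1 2 3 2 1 0 1 0 1 2 3 2 1 2 3 2 3 2 3 2 3 4 3 4 3 2 1 0 1 0]
  -> pairs=16 depth=4 groups=4 -> no
String 3 '()()()(())(())()()()()()()': depth seq [1 0 1 0 1 0 1 2 1 0 1 2 1 0 1 0 1 0 1 0 1 0 1 0 1 0]
  -> pairs=13 depth=2 groups=11 -> no
String 4 '(()(())()())(()((()))()())': depth seq [1 2 1 2 3 2 1 2 1 2 1 0 1 2 1 2 3 4 3 2 1 2 1 2 1 0]
  -> pairs=13 depth=4 groups=2 -> no
String 5 '()()()()(()())(((()))()(()()))': depth seq [1 0 1 0 1 0 1 0 1 2 1 2 1 0 1 2 3 4 3 2 1 2 1 2 3 2 3 2 1 0]
  -> pairs=15 depth=4 groups=6 -> no
String 6 '(()()()()()()()()())()()()()()': depth seq [1 2 1 2 1 2 1 2 1 2 1 2 1 2 1 2 1 2 1 0 1 0 1 0 1 0 1 0 1 0]
  -> pairs=15 depth=2 groups=6 -> yes

Answer: no no no no no yes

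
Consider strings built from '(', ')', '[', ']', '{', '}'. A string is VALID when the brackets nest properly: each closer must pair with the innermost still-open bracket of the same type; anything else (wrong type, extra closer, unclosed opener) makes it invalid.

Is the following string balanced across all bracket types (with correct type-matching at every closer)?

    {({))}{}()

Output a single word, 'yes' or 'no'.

pos 0: push '{'; stack = {
pos 1: push '('; stack = {(
pos 2: push '{'; stack = {({
pos 3: saw closer ')' but top of stack is '{' (expected '}') → INVALID
Verdict: type mismatch at position 3: ')' closes '{' → no

Answer: no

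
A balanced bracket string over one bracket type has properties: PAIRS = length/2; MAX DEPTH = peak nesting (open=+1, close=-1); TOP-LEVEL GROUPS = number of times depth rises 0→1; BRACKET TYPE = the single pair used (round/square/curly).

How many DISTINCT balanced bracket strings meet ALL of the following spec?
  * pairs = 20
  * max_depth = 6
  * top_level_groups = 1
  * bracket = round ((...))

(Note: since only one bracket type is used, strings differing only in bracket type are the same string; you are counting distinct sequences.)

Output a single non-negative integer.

Spec: pairs=20 depth=6 groups=1
Count(depth <= 6) = 562110290
Count(depth <= 5) = 193710245
Count(depth == 6) = 562110290 - 193710245 = 368400045

Answer: 368400045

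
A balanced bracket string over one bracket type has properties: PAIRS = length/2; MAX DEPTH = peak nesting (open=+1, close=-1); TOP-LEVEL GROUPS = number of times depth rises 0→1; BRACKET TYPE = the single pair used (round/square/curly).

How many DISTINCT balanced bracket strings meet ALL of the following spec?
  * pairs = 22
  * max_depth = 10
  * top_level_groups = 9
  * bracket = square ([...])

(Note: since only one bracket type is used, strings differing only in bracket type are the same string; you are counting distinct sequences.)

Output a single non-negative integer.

Answer: 270657

Derivation:
Spec: pairs=22 depth=10 groups=9
Count(depth <= 10) = 379585656
Count(depth <= 9) = 379314999
Count(depth == 10) = 379585656 - 379314999 = 270657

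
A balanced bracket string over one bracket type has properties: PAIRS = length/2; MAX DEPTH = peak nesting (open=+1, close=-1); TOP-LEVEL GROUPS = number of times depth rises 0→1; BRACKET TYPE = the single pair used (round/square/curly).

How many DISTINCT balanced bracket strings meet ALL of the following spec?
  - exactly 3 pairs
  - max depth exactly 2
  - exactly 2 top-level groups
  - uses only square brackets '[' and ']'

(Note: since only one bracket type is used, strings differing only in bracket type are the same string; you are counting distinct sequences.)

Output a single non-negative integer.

Answer: 2

Derivation:
Spec: pairs=3 depth=2 groups=2
Count(depth <= 2) = 2
Count(depth <= 1) = 0
Count(depth == 2) = 2 - 0 = 2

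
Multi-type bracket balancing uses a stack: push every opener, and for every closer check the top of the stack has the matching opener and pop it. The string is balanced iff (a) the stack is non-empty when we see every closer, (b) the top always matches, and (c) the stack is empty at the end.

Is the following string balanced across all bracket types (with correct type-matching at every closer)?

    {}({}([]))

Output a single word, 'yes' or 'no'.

pos 0: push '{'; stack = {
pos 1: '}' matches '{'; pop; stack = (empty)
pos 2: push '('; stack = (
pos 3: push '{'; stack = ({
pos 4: '}' matches '{'; pop; stack = (
pos 5: push '('; stack = ((
pos 6: push '['; stack = (([
pos 7: ']' matches '['; pop; stack = ((
pos 8: ')' matches '('; pop; stack = (
pos 9: ')' matches '('; pop; stack = (empty)
end: stack empty → VALID
Verdict: properly nested → yes

Answer: yes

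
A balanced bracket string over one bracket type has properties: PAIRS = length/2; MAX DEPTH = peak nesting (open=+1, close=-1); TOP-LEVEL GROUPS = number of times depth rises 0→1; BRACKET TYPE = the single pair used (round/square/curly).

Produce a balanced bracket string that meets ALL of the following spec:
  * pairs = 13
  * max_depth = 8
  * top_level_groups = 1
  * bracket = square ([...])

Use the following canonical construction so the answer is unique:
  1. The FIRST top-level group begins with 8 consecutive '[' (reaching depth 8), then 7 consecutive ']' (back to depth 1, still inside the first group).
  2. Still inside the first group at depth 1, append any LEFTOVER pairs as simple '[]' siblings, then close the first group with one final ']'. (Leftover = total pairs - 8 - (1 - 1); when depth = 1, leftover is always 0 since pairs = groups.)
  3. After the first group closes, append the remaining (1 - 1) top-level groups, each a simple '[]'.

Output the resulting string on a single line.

Spec: pairs=13 depth=8 groups=1
Leftover pairs = 13 - 8 - (1-1) = 5
First group: deep chain of depth 8 + 5 sibling pairs
Remaining 0 groups: simple '[]' each

Answer: [[[[[[[[]]]]]]][][][][][]]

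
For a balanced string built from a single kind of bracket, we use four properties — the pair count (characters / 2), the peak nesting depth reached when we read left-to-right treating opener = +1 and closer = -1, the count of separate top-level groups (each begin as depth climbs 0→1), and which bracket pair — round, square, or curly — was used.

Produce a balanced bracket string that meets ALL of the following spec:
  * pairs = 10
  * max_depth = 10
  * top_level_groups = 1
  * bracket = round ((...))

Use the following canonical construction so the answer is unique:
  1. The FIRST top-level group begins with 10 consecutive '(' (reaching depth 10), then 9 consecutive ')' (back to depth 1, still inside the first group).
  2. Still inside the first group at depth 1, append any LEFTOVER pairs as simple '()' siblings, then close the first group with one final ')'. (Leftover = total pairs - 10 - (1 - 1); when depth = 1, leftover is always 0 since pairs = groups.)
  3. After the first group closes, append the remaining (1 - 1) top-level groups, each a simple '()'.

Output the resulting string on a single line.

Answer: (((((((((())))))))))

Derivation:
Spec: pairs=10 depth=10 groups=1
Leftover pairs = 10 - 10 - (1-1) = 0
First group: deep chain of depth 10 + 0 sibling pairs
Remaining 0 groups: simple '()' each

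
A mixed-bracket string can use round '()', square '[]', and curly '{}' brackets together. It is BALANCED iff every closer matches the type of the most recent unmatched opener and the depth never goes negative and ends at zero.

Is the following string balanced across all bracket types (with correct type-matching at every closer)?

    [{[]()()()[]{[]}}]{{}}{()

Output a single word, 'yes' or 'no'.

pos 0: push '['; stack = [
pos 1: push '{'; stack = [{
pos 2: push '['; stack = [{[
pos 3: ']' matches '['; pop; stack = [{
pos 4: push '('; stack = [{(
pos 5: ')' matches '('; pop; stack = [{
pos 6: push '('; stack = [{(
pos 7: ')' matches '('; pop; stack = [{
pos 8: push '('; stack = [{(
pos 9: ')' matches '('; pop; stack = [{
pos 10: push '['; stack = [{[
pos 11: ']' matches '['; pop; stack = [{
pos 12: push '{'; stack = [{{
pos 13: push '['; stack = [{{[
pos 14: ']' matches '['; pop; stack = [{{
pos 15: '}' matches '{'; pop; stack = [{
pos 16: '}' matches '{'; pop; stack = [
pos 17: ']' matches '['; pop; stack = (empty)
pos 18: push '{'; stack = {
pos 19: push '{'; stack = {{
pos 20: '}' matches '{'; pop; stack = {
pos 21: '}' matches '{'; pop; stack = (empty)
pos 22: push '{'; stack = {
pos 23: push '('; stack = {(
pos 24: ')' matches '('; pop; stack = {
end: stack still non-empty ({) → INVALID
Verdict: unclosed openers at end: { → no

Answer: no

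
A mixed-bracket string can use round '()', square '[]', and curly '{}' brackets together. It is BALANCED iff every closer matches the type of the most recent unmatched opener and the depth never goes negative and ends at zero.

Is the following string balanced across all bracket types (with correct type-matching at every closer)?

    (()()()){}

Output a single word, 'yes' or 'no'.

Answer: yes

Derivation:
pos 0: push '('; stack = (
pos 1: push '('; stack = ((
pos 2: ')' matches '('; pop; stack = (
pos 3: push '('; stack = ((
pos 4: ')' matches '('; pop; stack = (
pos 5: push '('; stack = ((
pos 6: ')' matches '('; pop; stack = (
pos 7: ')' matches '('; pop; stack = (empty)
pos 8: push '{'; stack = {
pos 9: '}' matches '{'; pop; stack = (empty)
end: stack empty → VALID
Verdict: properly nested → yes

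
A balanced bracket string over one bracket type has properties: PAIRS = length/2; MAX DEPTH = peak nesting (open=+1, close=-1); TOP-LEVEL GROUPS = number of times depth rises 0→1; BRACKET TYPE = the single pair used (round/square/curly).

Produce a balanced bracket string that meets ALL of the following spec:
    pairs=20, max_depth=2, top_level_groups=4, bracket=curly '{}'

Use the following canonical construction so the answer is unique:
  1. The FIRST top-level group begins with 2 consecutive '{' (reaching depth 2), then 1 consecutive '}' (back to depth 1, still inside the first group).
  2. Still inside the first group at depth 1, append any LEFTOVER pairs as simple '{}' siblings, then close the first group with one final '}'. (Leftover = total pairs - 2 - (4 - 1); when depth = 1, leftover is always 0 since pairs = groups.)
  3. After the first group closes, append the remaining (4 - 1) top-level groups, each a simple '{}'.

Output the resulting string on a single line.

Spec: pairs=20 depth=2 groups=4
Leftover pairs = 20 - 2 - (4-1) = 15
First group: deep chain of depth 2 + 15 sibling pairs
Remaining 3 groups: simple '{}' each

Answer: {{}{}{}{}{}{}{}{}{}{}{}{}{}{}{}{}}{}{}{}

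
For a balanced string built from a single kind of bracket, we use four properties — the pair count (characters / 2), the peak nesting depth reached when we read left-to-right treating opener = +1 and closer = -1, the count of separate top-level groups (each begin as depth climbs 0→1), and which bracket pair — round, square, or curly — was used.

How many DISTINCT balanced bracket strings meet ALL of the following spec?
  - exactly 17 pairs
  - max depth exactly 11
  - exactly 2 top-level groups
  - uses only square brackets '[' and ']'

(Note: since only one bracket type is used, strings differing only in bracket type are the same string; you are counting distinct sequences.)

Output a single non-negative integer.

Spec: pairs=17 depth=11 groups=2
Count(depth <= 11) = 35311790
Count(depth <= 10) = 35134718
Count(depth == 11) = 35311790 - 35134718 = 177072

Answer: 177072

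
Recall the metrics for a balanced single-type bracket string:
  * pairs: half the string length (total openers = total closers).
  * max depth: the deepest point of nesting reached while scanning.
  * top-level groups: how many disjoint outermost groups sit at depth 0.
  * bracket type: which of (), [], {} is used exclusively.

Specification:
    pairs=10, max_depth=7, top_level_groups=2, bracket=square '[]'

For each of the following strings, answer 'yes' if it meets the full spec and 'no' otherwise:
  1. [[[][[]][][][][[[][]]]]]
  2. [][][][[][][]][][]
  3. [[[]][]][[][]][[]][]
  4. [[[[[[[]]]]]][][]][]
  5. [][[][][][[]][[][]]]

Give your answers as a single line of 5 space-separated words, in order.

String 1 '[[[][[]][][][][[[][]]]]]': depth seq [1 2 3 2 3 4 3 2 3 2 3 2 3 2 3 4 5 4 5 4 3 2 1 0]
  -> pairs=12 depth=5 groups=1 -> no
String 2 '[][][][[][][]][][]': depth seq [1 0 1 0 1 0 1 2 1 2 1 2 1 0 1 0 1 0]
  -> pairs=9 depth=2 groups=6 -> no
String 3 '[[[]][]][[][]][[]][]': depth seq [1 2 3 2 1 2 1 0 1 2 1 2 1 0 1 2 1 0 1 0]
  -> pairs=10 depth=3 groups=4 -> no
String 4 '[[[[[[[]]]]]][][]][]': depth seq [1 2 3 4 5 6 7 6 5 4 3 2 1 2 1 2 1 0 1 0]
  -> pairs=10 depth=7 groups=2 -> yes
String 5 '[][[][][][[]][[][]]]': depth seq [1 0 1 2 1 2 1 2 1 2 3 2 1 2 3 2 3 2 1 0]
  -> pairs=10 depth=3 groups=2 -> no

Answer: no no no yes no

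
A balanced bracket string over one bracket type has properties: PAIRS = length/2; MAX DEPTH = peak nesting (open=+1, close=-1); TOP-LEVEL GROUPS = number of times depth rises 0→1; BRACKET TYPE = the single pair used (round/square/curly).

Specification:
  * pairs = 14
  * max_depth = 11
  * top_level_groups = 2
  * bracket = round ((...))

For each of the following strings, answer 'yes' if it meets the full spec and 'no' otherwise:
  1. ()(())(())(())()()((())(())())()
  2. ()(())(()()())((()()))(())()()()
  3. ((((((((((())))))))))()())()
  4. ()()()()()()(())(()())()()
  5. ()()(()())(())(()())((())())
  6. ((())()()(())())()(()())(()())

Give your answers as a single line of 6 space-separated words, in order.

Answer: no no yes no no no

Derivation:
String 1 '()(())(())(())()()((())(())())()': depth seq [1 0 1 2 1 0 1 2 1 0 1 2 1 0 1 0 1 0 1 2 3 2 1 2 3 2 1 2 1 0 1 0]
  -> pairs=16 depth=3 groups=8 -> no
String 2 '()(())(()()())((()()))(())()()()': depth seq [1 0 1 2 1 0 1 2 1 2 1 2 1 0 1 2 3 2 3 2 1 0 1 2 1 0 1 0 1 0 1 0]
  -> pairs=16 depth=3 groups=8 -> no
String 3 '((((((((((())))))))))()())()': depth seq [1 2 3 4 5 6 7 8 9 10 11 10 9 8 7 6 5 4 3 2 1 2 1 2 1 0 1 0]
  -> pairs=14 depth=11 groups=2 -> yes
String 4 '()()()()()()(())(()())()()': depth seq [1 0 1 0 1 0 1 0 1 0 1 0 1 2 1 0 1 2 1 2 1 0 1 0 1 0]
  -> pairs=13 depth=2 groups=10 -> no
String 5 '()()(()())(())(()())((())())': depth seq [1 0 1 0 1 2 1 2 1 0 1 2 1 0 1 2 1 2 1 0 1 2 3 2 1 2 1 0]
  -> pairs=14 depth=3 groups=6 -> no
String 6 '((())()()(())())()(()())(()())': depth seq [1 2 3 2 1 2 1 2 1 2 3 2 1 2 1 0 1 0 1 2 1 2 1 0 1 2 1 2 1 0]
  -> pairs=15 depth=3 groups=4 -> no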